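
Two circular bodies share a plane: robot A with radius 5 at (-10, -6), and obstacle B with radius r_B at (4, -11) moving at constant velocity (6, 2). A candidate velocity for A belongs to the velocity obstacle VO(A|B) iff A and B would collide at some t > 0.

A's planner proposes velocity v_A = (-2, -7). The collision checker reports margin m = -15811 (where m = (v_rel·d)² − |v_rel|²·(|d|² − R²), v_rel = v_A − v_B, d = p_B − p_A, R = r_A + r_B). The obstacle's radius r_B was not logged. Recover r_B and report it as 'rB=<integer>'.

m = -15811
d = (14, -5);  v_rel = (-8, -9),  |v_rel|² = 145
v_rel×d = (-8)·(-5) − (-9)·(14) = 166
since m = R²·145 − 166²:  R² = (27556 + -15811) / 145 = 81
R = √81 = 9  ⇒  r_B = 9 − 5 = 4

rB=4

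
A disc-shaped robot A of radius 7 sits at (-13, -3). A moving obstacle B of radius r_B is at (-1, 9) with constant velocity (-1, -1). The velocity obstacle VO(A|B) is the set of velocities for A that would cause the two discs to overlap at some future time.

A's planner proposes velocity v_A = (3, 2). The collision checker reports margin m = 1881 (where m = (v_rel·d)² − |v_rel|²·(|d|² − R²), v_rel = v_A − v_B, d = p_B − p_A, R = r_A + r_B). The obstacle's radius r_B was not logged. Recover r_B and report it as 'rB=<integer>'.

m = 1881
d = (12, 12);  v_rel = (4, 3),  |v_rel|² = 25
v_rel×d = (4)·(12) − (3)·(12) = 12
since m = R²·25 − 12²:  R² = (144 + 1881) / 25 = 81
R = √81 = 9  ⇒  r_B = 9 − 7 = 2

rB=2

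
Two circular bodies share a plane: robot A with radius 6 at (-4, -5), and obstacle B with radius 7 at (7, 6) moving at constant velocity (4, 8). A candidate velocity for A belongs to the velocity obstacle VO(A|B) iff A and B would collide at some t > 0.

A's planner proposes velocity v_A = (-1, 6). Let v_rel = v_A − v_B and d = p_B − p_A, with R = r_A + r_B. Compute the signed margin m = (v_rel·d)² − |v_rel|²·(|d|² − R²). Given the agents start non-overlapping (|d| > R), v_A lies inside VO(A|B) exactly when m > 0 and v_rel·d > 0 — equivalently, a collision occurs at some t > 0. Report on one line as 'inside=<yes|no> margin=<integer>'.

d = (11, 11),  |d|² = 242;  R = 6+7 = 13,  c = 242−13² = 73
v_rel = (-5, -2),  |v_rel|² = 29;  v_rel·d = (-5)·(11) + (-2)·(11) = -77
29·t² + 154·t + 73 = 0  ⇒  m = (-77)² − 29·73 = 3812
m = 3812 > 0,  v_rel·d = -77 < 0  ⇒  outside

inside=no margin=3812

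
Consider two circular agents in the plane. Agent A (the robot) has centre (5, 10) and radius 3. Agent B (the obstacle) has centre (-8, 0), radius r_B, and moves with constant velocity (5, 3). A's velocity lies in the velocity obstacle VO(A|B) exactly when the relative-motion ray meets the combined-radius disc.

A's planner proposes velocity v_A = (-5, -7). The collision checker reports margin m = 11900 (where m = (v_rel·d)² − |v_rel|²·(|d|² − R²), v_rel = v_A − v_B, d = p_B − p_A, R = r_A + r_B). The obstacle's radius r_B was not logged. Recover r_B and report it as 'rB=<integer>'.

m = 11900
d = (-13, -10);  v_rel = (-10, -10),  |v_rel|² = 200
v_rel×d = (-10)·(-10) − (-10)·(-13) = -30
since m = R²·200 − (-30)²:  R² = (900 + 11900) / 200 = 64
R = √64 = 8  ⇒  r_B = 8 − 3 = 5

rB=5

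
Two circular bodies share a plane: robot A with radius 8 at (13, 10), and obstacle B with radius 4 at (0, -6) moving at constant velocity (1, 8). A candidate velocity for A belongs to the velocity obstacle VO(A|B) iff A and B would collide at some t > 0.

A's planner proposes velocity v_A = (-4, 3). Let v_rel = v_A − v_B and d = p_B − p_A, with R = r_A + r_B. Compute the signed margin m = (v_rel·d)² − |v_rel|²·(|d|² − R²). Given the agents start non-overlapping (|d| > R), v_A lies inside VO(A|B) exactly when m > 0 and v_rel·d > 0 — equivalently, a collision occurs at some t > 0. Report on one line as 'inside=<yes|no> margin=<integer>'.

d = (-13, -16),  |d|² = 425;  R = 8+4 = 12,  c = 425−12² = 281
v_rel = (-5, -5),  |v_rel|² = 50;  v_rel·d = (-5)·(-13) + (-5)·(-16) = 145
50·t² − 290·t + 281 = 0  ⇒  m = 145² − 50·281 = 6975
m = 6975 > 0,  v_rel·d = 145 > 0  ⇒  inside

inside=yes margin=6975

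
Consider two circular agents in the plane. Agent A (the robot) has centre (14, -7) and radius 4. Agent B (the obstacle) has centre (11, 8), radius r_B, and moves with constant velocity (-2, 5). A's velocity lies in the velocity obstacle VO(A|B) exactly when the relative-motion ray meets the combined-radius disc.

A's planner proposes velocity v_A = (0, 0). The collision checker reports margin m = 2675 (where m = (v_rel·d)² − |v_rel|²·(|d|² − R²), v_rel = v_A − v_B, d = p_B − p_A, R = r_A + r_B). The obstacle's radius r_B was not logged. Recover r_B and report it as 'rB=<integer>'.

m = 2675
d = (-3, 15);  v_rel = (2, -5),  |v_rel|² = 29
v_rel×d = (2)·(15) − (-5)·(-3) = 15
since m = R²·29 − 15²:  R² = (225 + 2675) / 29 = 100
R = √100 = 10  ⇒  r_B = 10 − 4 = 6

rB=6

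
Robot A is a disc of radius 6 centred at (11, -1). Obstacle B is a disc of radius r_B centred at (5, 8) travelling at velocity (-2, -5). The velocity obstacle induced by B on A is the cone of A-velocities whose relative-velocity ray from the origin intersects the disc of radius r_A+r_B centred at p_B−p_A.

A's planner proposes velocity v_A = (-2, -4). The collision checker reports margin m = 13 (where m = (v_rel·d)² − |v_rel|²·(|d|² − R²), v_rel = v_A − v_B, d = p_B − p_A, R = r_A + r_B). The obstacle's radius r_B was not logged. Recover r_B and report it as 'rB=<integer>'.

m = 13
d = (-6, 9);  v_rel = (0, 1),  |v_rel|² = 1
v_rel×d = (0)·(9) − (1)·(-6) = 6
since m = R²·1 − 6²:  R² = (36 + 13) / 1 = 49
R = √49 = 7  ⇒  r_B = 7 − 6 = 1

rB=1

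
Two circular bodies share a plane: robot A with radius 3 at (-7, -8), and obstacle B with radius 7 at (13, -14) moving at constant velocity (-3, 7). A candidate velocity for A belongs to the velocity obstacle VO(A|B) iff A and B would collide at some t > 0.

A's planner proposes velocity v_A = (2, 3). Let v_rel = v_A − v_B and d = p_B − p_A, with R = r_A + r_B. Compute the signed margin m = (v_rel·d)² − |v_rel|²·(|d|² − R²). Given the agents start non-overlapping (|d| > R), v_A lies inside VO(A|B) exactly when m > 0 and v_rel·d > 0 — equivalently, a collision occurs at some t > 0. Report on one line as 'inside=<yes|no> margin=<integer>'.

d = (20, -6),  |d|² = 436;  R = 3+7 = 10,  c = 436−10² = 336
v_rel = (5, -4),  |v_rel|² = 41;  v_rel·d = (5)·(20) + (-4)·(-6) = 124
41·t² − 248·t + 336 = 0  ⇒  m = 124² − 41·336 = 1600
m = 1600 > 0,  v_rel·d = 124 > 0  ⇒  inside

inside=yes margin=1600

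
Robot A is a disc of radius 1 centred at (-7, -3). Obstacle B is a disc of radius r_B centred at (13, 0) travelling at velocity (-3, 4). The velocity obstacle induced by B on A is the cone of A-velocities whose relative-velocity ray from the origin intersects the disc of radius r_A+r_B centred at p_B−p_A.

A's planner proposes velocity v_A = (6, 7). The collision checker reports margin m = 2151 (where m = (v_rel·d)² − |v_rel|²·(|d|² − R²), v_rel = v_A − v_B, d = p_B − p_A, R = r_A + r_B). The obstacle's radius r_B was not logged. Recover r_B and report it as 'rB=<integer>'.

m = 2151
d = (20, 3);  v_rel = (9, 3),  |v_rel|² = 90
v_rel×d = (9)·(3) − (3)·(20) = -33
since m = R²·90 − (-33)²:  R² = (1089 + 2151) / 90 = 36
R = √36 = 6  ⇒  r_B = 6 − 1 = 5

rB=5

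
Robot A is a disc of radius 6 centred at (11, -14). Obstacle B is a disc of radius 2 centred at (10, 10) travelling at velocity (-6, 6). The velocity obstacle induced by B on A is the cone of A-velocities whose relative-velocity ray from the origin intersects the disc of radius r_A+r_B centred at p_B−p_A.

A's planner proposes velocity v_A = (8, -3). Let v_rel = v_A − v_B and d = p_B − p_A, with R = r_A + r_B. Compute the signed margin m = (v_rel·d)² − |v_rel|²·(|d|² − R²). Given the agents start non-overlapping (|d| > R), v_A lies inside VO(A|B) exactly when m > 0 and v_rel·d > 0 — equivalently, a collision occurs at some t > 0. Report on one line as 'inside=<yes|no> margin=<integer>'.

d = (-1, 24),  |d|² = 577;  R = 6+2 = 8,  c = 577−8² = 513
v_rel = (14, -9),  |v_rel|² = 277;  v_rel·d = (14)·(-1) + (-9)·(24) = -230
277·t² + 460·t + 513 = 0  ⇒  m = (-230)² − 277·513 = -89201
m = -89201 < 0,  v_rel·d = -230 < 0  ⇒  outside

inside=no margin=-89201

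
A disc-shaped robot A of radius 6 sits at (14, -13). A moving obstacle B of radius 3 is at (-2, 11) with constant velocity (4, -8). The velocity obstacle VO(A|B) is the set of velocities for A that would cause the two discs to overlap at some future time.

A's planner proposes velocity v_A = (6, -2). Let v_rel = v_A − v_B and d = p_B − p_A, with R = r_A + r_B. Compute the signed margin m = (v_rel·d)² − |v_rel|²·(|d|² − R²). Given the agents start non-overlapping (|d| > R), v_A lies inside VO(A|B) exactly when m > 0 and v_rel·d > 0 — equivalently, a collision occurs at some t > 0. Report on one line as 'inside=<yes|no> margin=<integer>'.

d = (-16, 24),  |d|² = 832;  R = 6+3 = 9,  c = 832−9² = 751
v_rel = (2, 6),  |v_rel|² = 40;  v_rel·d = (2)·(-16) + (6)·(24) = 112
40·t² − 224·t + 751 = 0  ⇒  m = 112² − 40·751 = -17496
m = -17496 < 0,  v_rel·d = 112 > 0  ⇒  outside

inside=no margin=-17496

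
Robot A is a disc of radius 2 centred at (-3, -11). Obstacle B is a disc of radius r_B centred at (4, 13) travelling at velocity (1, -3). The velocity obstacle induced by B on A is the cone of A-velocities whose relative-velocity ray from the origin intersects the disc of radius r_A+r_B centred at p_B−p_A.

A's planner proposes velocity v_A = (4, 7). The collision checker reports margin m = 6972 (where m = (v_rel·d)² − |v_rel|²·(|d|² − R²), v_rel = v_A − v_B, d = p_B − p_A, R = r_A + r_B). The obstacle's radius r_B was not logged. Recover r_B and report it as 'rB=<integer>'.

m = 6972
d = (7, 24);  v_rel = (3, 10),  |v_rel|² = 109
v_rel×d = (3)·(24) − (10)·(7) = 2
since m = R²·109 − 2²:  R² = (4 + 6972) / 109 = 64
R = √64 = 8  ⇒  r_B = 8 − 2 = 6

rB=6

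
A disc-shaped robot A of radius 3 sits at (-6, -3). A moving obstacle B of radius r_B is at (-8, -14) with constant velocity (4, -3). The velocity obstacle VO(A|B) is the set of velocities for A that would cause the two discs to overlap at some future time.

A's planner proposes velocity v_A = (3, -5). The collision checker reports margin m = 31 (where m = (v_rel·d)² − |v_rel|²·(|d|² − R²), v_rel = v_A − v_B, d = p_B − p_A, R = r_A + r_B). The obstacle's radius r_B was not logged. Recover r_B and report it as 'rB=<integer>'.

m = 31
d = (-2, -11);  v_rel = (-1, -2),  |v_rel|² = 5
v_rel×d = (-1)·(-11) − (-2)·(-2) = 7
since m = R²·5 − 7²:  R² = (49 + 31) / 5 = 16
R = √16 = 4  ⇒  r_B = 4 − 3 = 1

rB=1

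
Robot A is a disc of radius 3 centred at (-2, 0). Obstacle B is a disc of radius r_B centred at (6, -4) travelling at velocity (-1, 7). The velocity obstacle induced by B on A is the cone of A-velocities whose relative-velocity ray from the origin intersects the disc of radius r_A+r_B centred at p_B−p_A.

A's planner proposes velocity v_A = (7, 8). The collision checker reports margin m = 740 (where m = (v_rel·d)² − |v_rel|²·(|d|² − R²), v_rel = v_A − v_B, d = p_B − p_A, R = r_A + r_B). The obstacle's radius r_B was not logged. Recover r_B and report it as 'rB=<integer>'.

m = 740
d = (8, -4);  v_rel = (8, 1),  |v_rel|² = 65
v_rel×d = (8)·(-4) − (1)·(8) = -40
since m = R²·65 − (-40)²:  R² = (1600 + 740) / 65 = 36
R = √36 = 6  ⇒  r_B = 6 − 3 = 3

rB=3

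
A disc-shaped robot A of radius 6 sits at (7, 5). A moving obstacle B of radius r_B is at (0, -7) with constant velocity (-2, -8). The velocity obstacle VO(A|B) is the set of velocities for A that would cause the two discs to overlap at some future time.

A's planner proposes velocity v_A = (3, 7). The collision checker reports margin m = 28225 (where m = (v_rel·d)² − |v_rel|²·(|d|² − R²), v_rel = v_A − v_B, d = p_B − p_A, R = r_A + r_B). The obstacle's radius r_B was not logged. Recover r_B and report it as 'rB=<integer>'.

m = 28225
d = (-7, -12);  v_rel = (5, 15),  |v_rel|² = 250
v_rel×d = (5)·(-12) − (15)·(-7) = 45
since m = R²·250 − 45²:  R² = (2025 + 28225) / 250 = 121
R = √121 = 11  ⇒  r_B = 11 − 6 = 5

rB=5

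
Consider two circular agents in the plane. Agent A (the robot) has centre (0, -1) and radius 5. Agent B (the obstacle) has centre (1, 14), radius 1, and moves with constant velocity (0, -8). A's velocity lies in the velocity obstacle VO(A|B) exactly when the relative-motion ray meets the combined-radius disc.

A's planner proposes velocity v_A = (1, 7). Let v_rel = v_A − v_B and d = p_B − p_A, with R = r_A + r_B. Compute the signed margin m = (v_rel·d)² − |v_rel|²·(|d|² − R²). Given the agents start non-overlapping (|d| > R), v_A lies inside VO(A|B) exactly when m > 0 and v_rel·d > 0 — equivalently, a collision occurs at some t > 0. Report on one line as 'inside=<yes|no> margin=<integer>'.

d = (1, 15),  |d|² = 226;  R = 5+1 = 6,  c = 226−6² = 190
v_rel = (1, 15),  |v_rel|² = 226;  v_rel·d = (1)·(1) + (15)·(15) = 226
226·t² − 452·t + 190 = 0  ⇒  m = 226² − 226·190 = 8136
m = 8136 > 0,  v_rel·d = 226 > 0  ⇒  inside

inside=yes margin=8136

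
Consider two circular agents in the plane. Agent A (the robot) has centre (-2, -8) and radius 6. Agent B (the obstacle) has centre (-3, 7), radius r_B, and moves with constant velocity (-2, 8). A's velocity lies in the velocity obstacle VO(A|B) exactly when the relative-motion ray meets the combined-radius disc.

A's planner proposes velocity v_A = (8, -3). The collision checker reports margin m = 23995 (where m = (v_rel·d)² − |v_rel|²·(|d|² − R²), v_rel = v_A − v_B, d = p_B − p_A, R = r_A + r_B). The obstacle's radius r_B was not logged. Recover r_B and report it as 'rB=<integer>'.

m = 23995
d = (-1, 15);  v_rel = (10, -11),  |v_rel|² = 221
v_rel×d = (10)·(15) − (-11)·(-1) = 139
since m = R²·221 − 139²:  R² = (19321 + 23995) / 221 = 196
R = √196 = 14  ⇒  r_B = 14 − 6 = 8

rB=8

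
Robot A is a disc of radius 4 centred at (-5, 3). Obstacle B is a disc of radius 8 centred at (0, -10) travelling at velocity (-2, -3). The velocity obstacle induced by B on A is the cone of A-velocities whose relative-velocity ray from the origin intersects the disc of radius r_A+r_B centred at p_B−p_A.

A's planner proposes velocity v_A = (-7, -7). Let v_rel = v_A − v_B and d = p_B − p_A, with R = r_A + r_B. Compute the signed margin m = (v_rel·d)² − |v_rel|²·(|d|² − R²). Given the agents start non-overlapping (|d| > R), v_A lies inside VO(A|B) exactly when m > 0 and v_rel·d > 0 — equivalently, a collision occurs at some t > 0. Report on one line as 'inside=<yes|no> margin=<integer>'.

d = (5, -13),  |d|² = 194;  R = 4+8 = 12,  c = 194−12² = 50
v_rel = (-5, -4),  |v_rel|² = 41;  v_rel·d = (-5)·(5) + (-4)·(-13) = 27
41·t² − 54·t + 50 = 0  ⇒  m = 27² − 41·50 = -1321
m = -1321 < 0,  v_rel·d = 27 > 0  ⇒  outside

inside=no margin=-1321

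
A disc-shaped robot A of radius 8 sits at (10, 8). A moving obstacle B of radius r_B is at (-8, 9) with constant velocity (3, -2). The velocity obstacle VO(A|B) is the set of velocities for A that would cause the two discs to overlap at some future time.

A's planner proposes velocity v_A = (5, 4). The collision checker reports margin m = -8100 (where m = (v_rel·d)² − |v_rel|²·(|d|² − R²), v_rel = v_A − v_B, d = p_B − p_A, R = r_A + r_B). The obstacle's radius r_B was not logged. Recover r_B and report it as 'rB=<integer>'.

m = -8100
d = (-18, 1);  v_rel = (2, 6),  |v_rel|² = 40
v_rel×d = (2)·(1) − (6)·(-18) = 110
since m = R²·40 − 110²:  R² = (12100 + -8100) / 40 = 100
R = √100 = 10  ⇒  r_B = 10 − 8 = 2

rB=2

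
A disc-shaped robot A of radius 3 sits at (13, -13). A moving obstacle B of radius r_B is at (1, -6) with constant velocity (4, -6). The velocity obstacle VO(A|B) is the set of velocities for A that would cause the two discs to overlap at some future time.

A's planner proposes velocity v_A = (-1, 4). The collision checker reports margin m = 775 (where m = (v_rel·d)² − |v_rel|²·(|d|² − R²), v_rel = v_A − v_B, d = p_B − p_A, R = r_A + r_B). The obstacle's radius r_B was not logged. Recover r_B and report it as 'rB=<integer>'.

m = 775
d = (-12, 7);  v_rel = (-5, 10),  |v_rel|² = 125
v_rel×d = (-5)·(7) − (10)·(-12) = 85
since m = R²·125 − 85²:  R² = (7225 + 775) / 125 = 64
R = √64 = 8  ⇒  r_B = 8 − 3 = 5

rB=5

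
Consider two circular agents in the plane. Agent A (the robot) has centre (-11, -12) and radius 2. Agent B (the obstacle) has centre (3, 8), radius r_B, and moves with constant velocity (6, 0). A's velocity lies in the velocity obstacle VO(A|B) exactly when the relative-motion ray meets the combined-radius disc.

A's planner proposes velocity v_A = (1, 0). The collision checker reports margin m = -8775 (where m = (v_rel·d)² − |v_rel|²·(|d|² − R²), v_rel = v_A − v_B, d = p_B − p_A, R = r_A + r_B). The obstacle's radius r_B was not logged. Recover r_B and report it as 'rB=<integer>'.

m = -8775
d = (14, 20);  v_rel = (-5, 0),  |v_rel|² = 25
v_rel×d = (-5)·(20) − (0)·(14) = -100
since m = R²·25 − (-100)²:  R² = (10000 + -8775) / 25 = 49
R = √49 = 7  ⇒  r_B = 7 − 2 = 5

rB=5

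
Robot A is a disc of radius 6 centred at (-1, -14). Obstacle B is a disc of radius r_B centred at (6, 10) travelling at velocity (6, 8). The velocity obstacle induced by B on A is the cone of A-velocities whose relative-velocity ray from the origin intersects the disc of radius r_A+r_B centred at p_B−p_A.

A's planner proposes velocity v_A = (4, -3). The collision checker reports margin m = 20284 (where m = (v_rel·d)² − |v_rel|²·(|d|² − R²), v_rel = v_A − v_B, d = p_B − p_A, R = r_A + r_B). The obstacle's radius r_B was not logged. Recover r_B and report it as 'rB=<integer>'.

m = 20284
d = (7, 24);  v_rel = (-2, -11),  |v_rel|² = 125
v_rel×d = (-2)·(24) − (-11)·(7) = 29
since m = R²·125 − 29²:  R² = (841 + 20284) / 125 = 169
R = √169 = 13  ⇒  r_B = 13 − 6 = 7

rB=7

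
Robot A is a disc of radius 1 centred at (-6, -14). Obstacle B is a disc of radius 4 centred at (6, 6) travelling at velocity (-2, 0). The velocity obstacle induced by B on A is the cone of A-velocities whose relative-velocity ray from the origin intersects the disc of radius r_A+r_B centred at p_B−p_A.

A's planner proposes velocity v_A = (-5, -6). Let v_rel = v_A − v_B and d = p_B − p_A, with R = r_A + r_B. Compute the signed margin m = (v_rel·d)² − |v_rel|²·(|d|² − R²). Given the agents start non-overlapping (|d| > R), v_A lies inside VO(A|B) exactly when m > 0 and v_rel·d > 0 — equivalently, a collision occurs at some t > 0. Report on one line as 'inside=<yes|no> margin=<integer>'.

d = (12, 20),  |d|² = 544;  R = 1+4 = 5,  c = 544−5² = 519
v_rel = (-3, -6),  |v_rel|² = 45;  v_rel·d = (-3)·(12) + (-6)·(20) = -156
45·t² + 312·t + 519 = 0  ⇒  m = (-156)² − 45·519 = 981
m = 981 > 0,  v_rel·d = -156 < 0  ⇒  outside

inside=no margin=981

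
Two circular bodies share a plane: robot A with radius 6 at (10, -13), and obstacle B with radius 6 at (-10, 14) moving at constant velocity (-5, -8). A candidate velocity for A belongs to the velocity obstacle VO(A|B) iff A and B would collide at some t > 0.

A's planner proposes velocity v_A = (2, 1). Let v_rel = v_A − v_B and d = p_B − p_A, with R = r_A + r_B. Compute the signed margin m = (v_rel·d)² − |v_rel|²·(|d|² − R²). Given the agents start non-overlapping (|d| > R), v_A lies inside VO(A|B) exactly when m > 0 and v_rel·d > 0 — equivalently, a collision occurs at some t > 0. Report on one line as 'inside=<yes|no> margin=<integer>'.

d = (-20, 27),  |d|² = 1129;  R = 6+6 = 12,  c = 1129−12² = 985
v_rel = (7, 9),  |v_rel|² = 130;  v_rel·d = (7)·(-20) + (9)·(27) = 103
130·t² − 206·t + 985 = 0  ⇒  m = 103² − 130·985 = -117441
m = -117441 < 0,  v_rel·d = 103 > 0  ⇒  outside

inside=no margin=-117441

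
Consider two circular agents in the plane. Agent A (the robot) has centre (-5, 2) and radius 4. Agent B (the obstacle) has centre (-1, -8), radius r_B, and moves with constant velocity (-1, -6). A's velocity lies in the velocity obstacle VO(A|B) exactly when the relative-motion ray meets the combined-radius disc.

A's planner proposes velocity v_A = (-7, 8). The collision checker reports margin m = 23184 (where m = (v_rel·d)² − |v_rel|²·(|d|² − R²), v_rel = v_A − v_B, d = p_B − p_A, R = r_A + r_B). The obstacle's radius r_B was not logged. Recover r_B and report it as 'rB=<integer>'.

m = 23184
d = (4, -10);  v_rel = (-6, 14),  |v_rel|² = 232
v_rel×d = (-6)·(-10) − (14)·(4) = 4
since m = R²·232 − 4²:  R² = (16 + 23184) / 232 = 100
R = √100 = 10  ⇒  r_B = 10 − 4 = 6

rB=6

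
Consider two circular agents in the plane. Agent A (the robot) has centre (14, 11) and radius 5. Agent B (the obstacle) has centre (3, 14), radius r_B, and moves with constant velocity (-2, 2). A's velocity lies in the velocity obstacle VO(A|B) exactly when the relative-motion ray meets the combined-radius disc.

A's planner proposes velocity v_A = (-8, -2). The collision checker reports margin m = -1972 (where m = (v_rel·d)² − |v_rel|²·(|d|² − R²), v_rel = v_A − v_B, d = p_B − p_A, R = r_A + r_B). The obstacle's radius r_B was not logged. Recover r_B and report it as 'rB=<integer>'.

m = -1972
d = (-11, 3);  v_rel = (-6, -4),  |v_rel|² = 52
v_rel×d = (-6)·(3) − (-4)·(-11) = -62
since m = R²·52 − (-62)²:  R² = (3844 + -1972) / 52 = 36
R = √36 = 6  ⇒  r_B = 6 − 5 = 1

rB=1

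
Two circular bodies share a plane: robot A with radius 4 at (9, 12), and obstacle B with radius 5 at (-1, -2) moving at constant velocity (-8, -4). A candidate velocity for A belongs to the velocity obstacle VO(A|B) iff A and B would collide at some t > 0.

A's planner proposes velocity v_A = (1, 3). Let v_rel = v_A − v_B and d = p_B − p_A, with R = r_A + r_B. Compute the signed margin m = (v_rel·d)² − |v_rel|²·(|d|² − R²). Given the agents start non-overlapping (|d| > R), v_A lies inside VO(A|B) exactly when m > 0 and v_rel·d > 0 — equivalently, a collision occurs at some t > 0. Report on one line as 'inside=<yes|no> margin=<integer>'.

d = (-10, -14),  |d|² = 296;  R = 4+5 = 9,  c = 296−9² = 215
v_rel = (9, 7),  |v_rel|² = 130;  v_rel·d = (9)·(-10) + (7)·(-14) = -188
130·t² + 376·t + 215 = 0  ⇒  m = (-188)² − 130·215 = 7394
m = 7394 > 0,  v_rel·d = -188 < 0  ⇒  outside

inside=no margin=7394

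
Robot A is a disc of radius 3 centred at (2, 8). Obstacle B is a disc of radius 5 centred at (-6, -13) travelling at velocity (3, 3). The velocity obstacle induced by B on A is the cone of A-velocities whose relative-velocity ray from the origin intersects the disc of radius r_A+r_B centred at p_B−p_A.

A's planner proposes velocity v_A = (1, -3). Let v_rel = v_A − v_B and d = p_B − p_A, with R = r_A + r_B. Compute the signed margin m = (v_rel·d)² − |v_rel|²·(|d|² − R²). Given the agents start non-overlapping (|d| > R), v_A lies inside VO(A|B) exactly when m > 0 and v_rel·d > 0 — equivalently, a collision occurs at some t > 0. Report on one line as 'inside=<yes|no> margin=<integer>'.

d = (-8, -21),  |d|² = 505;  R = 3+5 = 8,  c = 505−8² = 441
v_rel = (-2, -6),  |v_rel|² = 40;  v_rel·d = (-2)·(-8) + (-6)·(-21) = 142
40·t² − 284·t + 441 = 0  ⇒  m = 142² − 40·441 = 2524
m = 2524 > 0,  v_rel·d = 142 > 0  ⇒  inside

inside=yes margin=2524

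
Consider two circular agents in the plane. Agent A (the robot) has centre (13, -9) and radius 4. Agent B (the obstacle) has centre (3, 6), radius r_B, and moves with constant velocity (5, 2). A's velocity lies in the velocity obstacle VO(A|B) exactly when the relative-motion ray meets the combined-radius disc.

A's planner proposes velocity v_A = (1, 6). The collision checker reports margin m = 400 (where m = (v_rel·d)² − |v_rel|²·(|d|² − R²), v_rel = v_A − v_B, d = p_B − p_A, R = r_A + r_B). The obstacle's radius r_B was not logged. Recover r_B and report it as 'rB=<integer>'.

m = 400
d = (-10, 15);  v_rel = (-4, 4),  |v_rel|² = 32
v_rel×d = (-4)·(15) − (4)·(-10) = -20
since m = R²·32 − (-20)²:  R² = (400 + 400) / 32 = 25
R = √25 = 5  ⇒  r_B = 5 − 4 = 1

rB=1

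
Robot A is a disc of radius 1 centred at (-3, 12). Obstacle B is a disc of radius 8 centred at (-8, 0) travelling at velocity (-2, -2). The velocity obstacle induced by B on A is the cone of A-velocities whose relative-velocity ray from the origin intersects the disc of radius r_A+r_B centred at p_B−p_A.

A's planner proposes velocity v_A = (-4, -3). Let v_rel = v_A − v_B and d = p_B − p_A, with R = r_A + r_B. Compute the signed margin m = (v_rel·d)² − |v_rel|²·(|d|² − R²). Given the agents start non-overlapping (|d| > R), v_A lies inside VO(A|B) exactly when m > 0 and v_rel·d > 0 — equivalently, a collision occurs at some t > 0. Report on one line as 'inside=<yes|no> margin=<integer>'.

d = (-5, -12),  |d|² = 169;  R = 1+8 = 9,  c = 169−9² = 88
v_rel = (-2, -1),  |v_rel|² = 5;  v_rel·d = (-2)·(-5) + (-1)·(-12) = 22
5·t² − 44·t + 88 = 0  ⇒  m = 22² − 5·88 = 44
m = 44 > 0,  v_rel·d = 22 > 0  ⇒  inside

inside=yes margin=44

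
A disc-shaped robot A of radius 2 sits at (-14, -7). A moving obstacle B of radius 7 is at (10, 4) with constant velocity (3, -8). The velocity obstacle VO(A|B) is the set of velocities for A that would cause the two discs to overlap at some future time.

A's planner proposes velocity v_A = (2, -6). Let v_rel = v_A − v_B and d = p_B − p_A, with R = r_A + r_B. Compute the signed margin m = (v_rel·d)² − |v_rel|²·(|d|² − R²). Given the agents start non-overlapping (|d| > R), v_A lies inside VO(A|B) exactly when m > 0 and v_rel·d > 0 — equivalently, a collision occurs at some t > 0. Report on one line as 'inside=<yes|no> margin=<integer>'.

d = (24, 11),  |d|² = 697;  R = 2+7 = 9,  c = 697−9² = 616
v_rel = (-1, 2),  |v_rel|² = 5;  v_rel·d = (-1)·(24) + (2)·(11) = -2
5·t² + 4·t + 616 = 0  ⇒  m = (-2)² − 5·616 = -3076
m = -3076 < 0,  v_rel·d = -2 < 0  ⇒  outside

inside=no margin=-3076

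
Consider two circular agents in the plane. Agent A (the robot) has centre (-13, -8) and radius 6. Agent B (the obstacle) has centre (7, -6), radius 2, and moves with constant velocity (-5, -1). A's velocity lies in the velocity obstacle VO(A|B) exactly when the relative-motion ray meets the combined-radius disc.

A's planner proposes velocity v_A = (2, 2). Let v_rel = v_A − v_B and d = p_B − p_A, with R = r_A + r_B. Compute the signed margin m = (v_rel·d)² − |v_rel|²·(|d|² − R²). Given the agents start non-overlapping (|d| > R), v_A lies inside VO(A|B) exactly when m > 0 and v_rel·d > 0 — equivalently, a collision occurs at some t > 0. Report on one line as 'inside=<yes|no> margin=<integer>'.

d = (20, 2),  |d|² = 404;  R = 6+2 = 8,  c = 404−8² = 340
v_rel = (7, 3),  |v_rel|² = 58;  v_rel·d = (7)·(20) + (3)·(2) = 146
58·t² − 292·t + 340 = 0  ⇒  m = 146² − 58·340 = 1596
m = 1596 > 0,  v_rel·d = 146 > 0  ⇒  inside

inside=yes margin=1596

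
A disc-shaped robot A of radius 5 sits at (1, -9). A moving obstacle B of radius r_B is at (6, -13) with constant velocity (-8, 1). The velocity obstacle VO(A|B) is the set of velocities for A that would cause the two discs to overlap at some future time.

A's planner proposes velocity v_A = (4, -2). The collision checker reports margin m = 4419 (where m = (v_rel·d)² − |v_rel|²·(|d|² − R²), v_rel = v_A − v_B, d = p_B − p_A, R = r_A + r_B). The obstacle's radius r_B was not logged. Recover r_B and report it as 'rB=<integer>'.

m = 4419
d = (5, -4);  v_rel = (12, -3),  |v_rel|² = 153
v_rel×d = (12)·(-4) − (-3)·(5) = -33
since m = R²·153 − (-33)²:  R² = (1089 + 4419) / 153 = 36
R = √36 = 6  ⇒  r_B = 6 − 5 = 1

rB=1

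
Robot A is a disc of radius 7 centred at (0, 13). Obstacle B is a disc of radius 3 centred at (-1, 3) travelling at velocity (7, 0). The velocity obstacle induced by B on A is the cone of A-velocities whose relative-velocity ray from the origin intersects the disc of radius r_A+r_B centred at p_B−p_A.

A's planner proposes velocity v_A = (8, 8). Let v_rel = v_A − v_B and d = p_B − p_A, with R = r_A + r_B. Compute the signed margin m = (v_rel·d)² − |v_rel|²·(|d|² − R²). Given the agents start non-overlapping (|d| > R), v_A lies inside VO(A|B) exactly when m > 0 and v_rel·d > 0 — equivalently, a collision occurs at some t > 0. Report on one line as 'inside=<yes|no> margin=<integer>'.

d = (-1, -10),  |d|² = 101;  R = 7+3 = 10,  c = 101−10² = 1
v_rel = (1, 8),  |v_rel|² = 65;  v_rel·d = (1)·(-1) + (8)·(-10) = -81
65·t² + 162·t + 1 = 0  ⇒  m = (-81)² − 65·1 = 6496
m = 6496 > 0,  v_rel·d = -81 < 0  ⇒  outside

inside=no margin=6496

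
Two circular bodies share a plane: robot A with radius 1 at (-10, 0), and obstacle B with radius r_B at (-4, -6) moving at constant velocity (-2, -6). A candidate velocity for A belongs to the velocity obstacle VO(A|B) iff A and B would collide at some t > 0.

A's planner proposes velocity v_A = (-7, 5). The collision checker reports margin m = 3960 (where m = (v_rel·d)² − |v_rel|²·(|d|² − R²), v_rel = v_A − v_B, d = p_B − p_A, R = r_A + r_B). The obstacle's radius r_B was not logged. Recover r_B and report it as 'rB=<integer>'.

m = 3960
d = (6, -6);  v_rel = (-5, 11),  |v_rel|² = 146
v_rel×d = (-5)·(-6) − (11)·(6) = -36
since m = R²·146 − (-36)²:  R² = (1296 + 3960) / 146 = 36
R = √36 = 6  ⇒  r_B = 6 − 1 = 5

rB=5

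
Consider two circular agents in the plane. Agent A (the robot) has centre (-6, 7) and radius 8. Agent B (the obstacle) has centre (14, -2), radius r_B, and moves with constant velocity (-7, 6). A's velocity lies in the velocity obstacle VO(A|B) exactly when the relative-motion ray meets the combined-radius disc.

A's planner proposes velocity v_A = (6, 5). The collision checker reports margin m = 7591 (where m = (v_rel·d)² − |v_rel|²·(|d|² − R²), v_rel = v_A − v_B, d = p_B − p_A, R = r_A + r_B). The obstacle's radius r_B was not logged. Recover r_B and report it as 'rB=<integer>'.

m = 7591
d = (20, -9);  v_rel = (13, -1),  |v_rel|² = 170
v_rel×d = (13)·(-9) − (-1)·(20) = -97
since m = R²·170 − (-97)²:  R² = (9409 + 7591) / 170 = 100
R = √100 = 10  ⇒  r_B = 10 − 8 = 2

rB=2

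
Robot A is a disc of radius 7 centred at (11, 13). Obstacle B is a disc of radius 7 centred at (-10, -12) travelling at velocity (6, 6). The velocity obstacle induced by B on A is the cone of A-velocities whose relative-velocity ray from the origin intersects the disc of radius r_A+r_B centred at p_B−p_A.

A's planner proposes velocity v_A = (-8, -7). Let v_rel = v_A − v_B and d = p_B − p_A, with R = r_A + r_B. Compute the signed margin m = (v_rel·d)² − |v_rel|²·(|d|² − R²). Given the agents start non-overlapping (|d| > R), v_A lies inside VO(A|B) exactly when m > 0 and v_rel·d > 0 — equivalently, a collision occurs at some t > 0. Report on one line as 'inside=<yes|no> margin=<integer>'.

d = (-21, -25),  |d|² = 1066;  R = 7+7 = 14,  c = 1066−14² = 870
v_rel = (-14, -13),  |v_rel|² = 365;  v_rel·d = (-14)·(-21) + (-13)·(-25) = 619
365·t² − 1238·t + 870 = 0  ⇒  m = 619² − 365·870 = 65611
m = 65611 > 0,  v_rel·d = 619 > 0  ⇒  inside

inside=yes margin=65611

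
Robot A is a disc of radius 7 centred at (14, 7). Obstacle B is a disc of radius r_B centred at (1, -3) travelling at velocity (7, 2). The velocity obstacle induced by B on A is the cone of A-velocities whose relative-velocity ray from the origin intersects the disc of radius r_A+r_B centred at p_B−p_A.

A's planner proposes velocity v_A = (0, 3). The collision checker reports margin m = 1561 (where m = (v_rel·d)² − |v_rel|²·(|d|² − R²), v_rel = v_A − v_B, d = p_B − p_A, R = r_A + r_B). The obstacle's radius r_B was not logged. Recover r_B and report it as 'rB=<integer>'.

m = 1561
d = (-13, -10);  v_rel = (-7, 1),  |v_rel|² = 50
v_rel×d = (-7)·(-10) − (1)·(-13) = 83
since m = R²·50 − 83²:  R² = (6889 + 1561) / 50 = 169
R = √169 = 13  ⇒  r_B = 13 − 7 = 6

rB=6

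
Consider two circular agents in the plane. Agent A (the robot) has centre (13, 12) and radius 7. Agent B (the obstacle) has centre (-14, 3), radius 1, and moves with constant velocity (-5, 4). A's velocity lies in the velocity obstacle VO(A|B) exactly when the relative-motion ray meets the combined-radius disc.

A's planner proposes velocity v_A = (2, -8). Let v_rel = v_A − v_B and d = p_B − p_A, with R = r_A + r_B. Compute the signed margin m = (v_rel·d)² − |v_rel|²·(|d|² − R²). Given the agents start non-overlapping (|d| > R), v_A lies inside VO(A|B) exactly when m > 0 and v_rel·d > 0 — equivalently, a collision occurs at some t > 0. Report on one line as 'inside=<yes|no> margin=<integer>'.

d = (-27, -9),  |d|² = 810;  R = 7+1 = 8,  c = 810−8² = 746
v_rel = (7, -12),  |v_rel|² = 193;  v_rel·d = (7)·(-27) + (-12)·(-9) = -81
193·t² + 162·t + 746 = 0  ⇒  m = (-81)² − 193·746 = -137417
m = -137417 < 0,  v_rel·d = -81 < 0  ⇒  outside

inside=no margin=-137417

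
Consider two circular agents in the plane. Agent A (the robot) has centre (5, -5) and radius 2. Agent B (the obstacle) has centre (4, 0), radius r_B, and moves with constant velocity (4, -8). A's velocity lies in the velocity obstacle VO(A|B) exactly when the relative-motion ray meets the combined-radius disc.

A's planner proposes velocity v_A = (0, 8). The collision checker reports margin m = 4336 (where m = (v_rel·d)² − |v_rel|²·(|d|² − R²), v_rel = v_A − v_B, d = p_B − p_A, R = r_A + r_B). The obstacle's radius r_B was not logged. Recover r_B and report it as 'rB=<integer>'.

m = 4336
d = (-1, 5);  v_rel = (-4, 16),  |v_rel|² = 272
v_rel×d = (-4)·(5) − (16)·(-1) = -4
since m = R²·272 − (-4)²:  R² = (16 + 4336) / 272 = 16
R = √16 = 4  ⇒  r_B = 4 − 2 = 2

rB=2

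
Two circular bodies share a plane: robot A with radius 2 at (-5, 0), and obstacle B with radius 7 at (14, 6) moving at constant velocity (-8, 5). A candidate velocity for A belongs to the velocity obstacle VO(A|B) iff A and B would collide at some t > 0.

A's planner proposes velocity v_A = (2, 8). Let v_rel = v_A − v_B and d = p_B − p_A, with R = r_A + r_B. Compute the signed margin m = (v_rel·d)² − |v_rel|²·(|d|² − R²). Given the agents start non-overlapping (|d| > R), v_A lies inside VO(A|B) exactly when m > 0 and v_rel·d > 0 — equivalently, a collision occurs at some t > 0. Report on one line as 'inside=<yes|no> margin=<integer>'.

d = (19, 6),  |d|² = 397;  R = 2+7 = 9,  c = 397−9² = 316
v_rel = (10, 3),  |v_rel|² = 109;  v_rel·d = (10)·(19) + (3)·(6) = 208
109·t² − 416·t + 316 = 0  ⇒  m = 208² − 109·316 = 8820
m = 8820 > 0,  v_rel·d = 208 > 0  ⇒  inside

inside=yes margin=8820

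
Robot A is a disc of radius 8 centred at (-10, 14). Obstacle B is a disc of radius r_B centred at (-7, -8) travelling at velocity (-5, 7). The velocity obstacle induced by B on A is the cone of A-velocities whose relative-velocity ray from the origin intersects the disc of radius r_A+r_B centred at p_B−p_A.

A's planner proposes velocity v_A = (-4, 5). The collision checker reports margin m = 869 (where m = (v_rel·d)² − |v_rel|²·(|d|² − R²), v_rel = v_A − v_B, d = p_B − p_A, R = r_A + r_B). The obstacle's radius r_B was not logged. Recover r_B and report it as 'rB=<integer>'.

m = 869
d = (3, -22);  v_rel = (1, -2),  |v_rel|² = 5
v_rel×d = (1)·(-22) − (-2)·(3) = -16
since m = R²·5 − (-16)²:  R² = (256 + 869) / 5 = 225
R = √225 = 15  ⇒  r_B = 15 − 8 = 7

rB=7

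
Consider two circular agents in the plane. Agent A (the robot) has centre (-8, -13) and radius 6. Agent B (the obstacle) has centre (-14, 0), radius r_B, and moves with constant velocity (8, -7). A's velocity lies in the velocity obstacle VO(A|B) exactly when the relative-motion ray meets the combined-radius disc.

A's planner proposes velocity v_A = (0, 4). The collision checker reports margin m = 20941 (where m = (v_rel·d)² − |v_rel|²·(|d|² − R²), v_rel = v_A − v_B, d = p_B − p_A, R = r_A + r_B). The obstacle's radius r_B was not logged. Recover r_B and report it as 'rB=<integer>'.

m = 20941
d = (-6, 13);  v_rel = (-8, 11),  |v_rel|² = 185
v_rel×d = (-8)·(13) − (11)·(-6) = -38
since m = R²·185 − (-38)²:  R² = (1444 + 20941) / 185 = 121
R = √121 = 11  ⇒  r_B = 11 − 6 = 5

rB=5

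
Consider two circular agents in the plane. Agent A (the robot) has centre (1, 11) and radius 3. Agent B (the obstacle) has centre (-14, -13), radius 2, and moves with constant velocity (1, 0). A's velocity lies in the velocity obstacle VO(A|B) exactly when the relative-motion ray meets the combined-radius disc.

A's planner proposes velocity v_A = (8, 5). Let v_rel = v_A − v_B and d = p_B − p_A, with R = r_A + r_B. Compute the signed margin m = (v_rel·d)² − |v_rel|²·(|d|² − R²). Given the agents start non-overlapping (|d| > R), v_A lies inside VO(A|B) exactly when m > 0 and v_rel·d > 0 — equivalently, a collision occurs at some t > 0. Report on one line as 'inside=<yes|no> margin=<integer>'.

d = (-15, -24),  |d|² = 801;  R = 3+2 = 5,  c = 801−5² = 776
v_rel = (7, 5),  |v_rel|² = 74;  v_rel·d = (7)·(-15) + (5)·(-24) = -225
74·t² + 450·t + 776 = 0  ⇒  m = (-225)² − 74·776 = -6799
m = -6799 < 0,  v_rel·d = -225 < 0  ⇒  outside

inside=no margin=-6799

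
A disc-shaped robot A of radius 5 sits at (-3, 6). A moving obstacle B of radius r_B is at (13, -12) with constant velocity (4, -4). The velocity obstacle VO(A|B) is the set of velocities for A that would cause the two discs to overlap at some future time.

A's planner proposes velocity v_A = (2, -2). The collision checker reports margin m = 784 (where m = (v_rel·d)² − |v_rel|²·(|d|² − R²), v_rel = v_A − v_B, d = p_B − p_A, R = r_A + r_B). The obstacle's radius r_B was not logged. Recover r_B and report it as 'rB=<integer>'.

m = 784
d = (16, -18);  v_rel = (-2, 2),  |v_rel|² = 8
v_rel×d = (-2)·(-18) − (2)·(16) = 4
since m = R²·8 − 4²:  R² = (16 + 784) / 8 = 100
R = √100 = 10  ⇒  r_B = 10 − 5 = 5

rB=5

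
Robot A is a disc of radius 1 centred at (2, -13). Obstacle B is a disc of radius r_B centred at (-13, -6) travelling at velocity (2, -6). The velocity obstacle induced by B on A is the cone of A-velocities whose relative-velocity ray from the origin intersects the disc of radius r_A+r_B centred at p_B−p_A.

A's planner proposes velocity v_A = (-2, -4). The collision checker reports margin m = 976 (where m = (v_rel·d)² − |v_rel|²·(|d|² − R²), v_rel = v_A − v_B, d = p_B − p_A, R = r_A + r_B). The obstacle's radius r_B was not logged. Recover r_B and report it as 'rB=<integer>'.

m = 976
d = (-15, 7);  v_rel = (-4, 2),  |v_rel|² = 20
v_rel×d = (-4)·(7) − (2)·(-15) = 2
since m = R²·20 − 2²:  R² = (4 + 976) / 20 = 49
R = √49 = 7  ⇒  r_B = 7 − 1 = 6

rB=6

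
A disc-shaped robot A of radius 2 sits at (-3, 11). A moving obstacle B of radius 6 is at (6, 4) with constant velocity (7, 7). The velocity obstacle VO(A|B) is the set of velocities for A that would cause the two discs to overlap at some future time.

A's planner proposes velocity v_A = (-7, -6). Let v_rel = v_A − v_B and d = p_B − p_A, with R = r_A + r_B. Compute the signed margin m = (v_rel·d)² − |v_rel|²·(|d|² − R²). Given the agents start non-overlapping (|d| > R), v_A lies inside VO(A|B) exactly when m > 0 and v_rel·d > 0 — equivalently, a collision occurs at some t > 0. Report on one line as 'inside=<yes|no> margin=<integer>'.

d = (9, -7),  |d|² = 130;  R = 2+6 = 8,  c = 130−8² = 66
v_rel = (-14, -13),  |v_rel|² = 365;  v_rel·d = (-14)·(9) + (-13)·(-7) = -35
365·t² + 70·t + 66 = 0  ⇒  m = (-35)² − 365·66 = -22865
m = -22865 < 0,  v_rel·d = -35 < 0  ⇒  outside

inside=no margin=-22865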